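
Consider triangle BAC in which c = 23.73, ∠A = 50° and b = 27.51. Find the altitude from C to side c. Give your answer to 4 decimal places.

By the law of cosines, a² = c² + b² − 2·c·b·cos A = 480.67, so a ≈ 21.924.
Area = ½·c·b·sin A ≈ 250.04.
The altitude from C has length 2·area/c ≈ 21.074.

21.0739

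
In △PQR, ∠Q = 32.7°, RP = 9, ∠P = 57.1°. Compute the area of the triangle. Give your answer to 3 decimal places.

The third angle is ∠R = 180° − ∠P − ∠Q = 90.20°.
Law of sines: QR = RP·sin P/sin Q ≈ 13.987.
Law of sines: PQ = RP·sin R/sin Q ≈ 16.659.
Area = ½·RP·QR·sin R ≈ 62.943.

area ≈ 62.943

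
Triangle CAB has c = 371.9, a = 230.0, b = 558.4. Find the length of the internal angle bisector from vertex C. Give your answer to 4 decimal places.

By the law of cosines, cos C = (a² + b² − c²) / (2·a·b) ≈ 0.88140, so ∠C ≈ 0.492 rad.
The bisector from C has length 2·a·b·cos(∠C/2)/(a+b) ≈ 316.

t_C ≈ 315.9968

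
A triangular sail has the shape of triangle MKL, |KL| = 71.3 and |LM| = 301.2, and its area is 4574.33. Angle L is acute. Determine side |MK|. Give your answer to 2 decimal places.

From area = ½·|KL|·|LM|·sin L, we get sin L = 2·area/(|KL|·|LM|) ≈ 0.42600.
Taking the acute solution, ∠L ≈ 0.440 rad.
Law of cosines then gives |MK| ≈ 238.63.

238.63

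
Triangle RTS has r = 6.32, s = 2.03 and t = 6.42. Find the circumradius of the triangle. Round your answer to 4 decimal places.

3.2299

By the law of cosines, cos R = (t² + s² − r²) / (2·t·s) ≈ 0.20698, so ∠R ≈ 78.05°.
Circumradius = r/(2 sin R) ≈ 3.2299.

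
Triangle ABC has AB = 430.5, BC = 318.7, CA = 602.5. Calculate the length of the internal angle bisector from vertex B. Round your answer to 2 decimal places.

By the law of cosines, cos B = (AB² + BC² − CA²) / (2·AB·BC) ≈ -0.27735, so ∠B ≈ 106.10°.
The bisector from B has length 2·AB·BC·cos(∠B/2)/(AB+BC) ≈ 220.16.

t_B ≈ 220.16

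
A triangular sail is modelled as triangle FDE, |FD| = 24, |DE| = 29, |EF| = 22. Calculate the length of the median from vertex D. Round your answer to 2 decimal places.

Median from D: ½√(2·|FD|² + 2·|DE|² − |EF|²) ≈ 24.238.

24.24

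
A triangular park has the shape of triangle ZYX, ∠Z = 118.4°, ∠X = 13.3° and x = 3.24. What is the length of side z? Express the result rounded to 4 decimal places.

The third angle is ∠Y = 180° − ∠X − ∠Z = 48.30°.
Law of sines: z = x·sin Z/sin X ≈ 12.389.

12.3889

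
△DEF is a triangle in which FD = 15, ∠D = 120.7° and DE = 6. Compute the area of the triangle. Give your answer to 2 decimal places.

area ≈ 38.69

Area = ½·FD·DE·sin D ≈ 38.693.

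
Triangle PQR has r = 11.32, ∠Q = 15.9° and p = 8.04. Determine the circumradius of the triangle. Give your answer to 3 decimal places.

7.683

By the law of cosines, q² = r² + p² − 2·r·p·cos Q = 17.722, so q ≈ 4.2098.
Area = ½·r·p·sin Q ≈ 12.467.
Circumradius = q/(2 sin Q) ≈ 7.6833.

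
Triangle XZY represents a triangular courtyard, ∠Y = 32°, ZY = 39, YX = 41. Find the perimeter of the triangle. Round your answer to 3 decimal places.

perimeter ≈ 102.135

By the law of cosines, XZ² = ZY² + YX² − 2·ZY·YX·cos Y = 489.94, so XZ ≈ 22.135.
Semiperimeter s = (39+41+22.135)/2 = 51.067.
Perimeter = 39 + 41 + 22.135 = 102.13.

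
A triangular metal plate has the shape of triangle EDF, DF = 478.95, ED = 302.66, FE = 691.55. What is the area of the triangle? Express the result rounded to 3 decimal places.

60892.525

Semiperimeter s = (478.95 + 691.55 + 302.66)/2 = 736.58.
Heron's formula: area = √(736.58·257.63·45.03·433.92) ≈ 60893.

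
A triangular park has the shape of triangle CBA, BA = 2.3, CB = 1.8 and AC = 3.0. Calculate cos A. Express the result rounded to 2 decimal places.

By the law of cosines, cos A = (BA² + AC² − CB²) / (2·BA·AC) ≈ 0.80072, so ∠A ≈ 0.642 rad.

0.80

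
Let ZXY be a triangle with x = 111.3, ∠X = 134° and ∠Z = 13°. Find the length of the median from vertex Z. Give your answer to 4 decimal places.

m_Z ≈ 97.1682

The third angle is ∠Y = 180° − ∠Z − ∠X = 33.00°.
Law of sines: z = x·sin Z/sin X ≈ 34.806.
Law of sines: y = x·sin Y/sin X ≈ 84.269.
Median from Z: ½√(2·x² + 2·y² − z²) ≈ 97.168.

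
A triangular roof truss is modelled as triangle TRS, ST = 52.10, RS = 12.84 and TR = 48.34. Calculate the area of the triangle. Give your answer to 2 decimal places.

Semiperimeter s = (12.84 + 52.1 + 48.34)/2 = 56.64.
Heron's formula: area = √(56.64·43.8·4.54·8.3) ≈ 305.75.

area ≈ 305.75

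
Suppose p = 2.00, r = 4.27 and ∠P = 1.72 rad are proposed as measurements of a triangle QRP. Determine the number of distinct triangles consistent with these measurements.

r·sin P = 4.27·sin(1.72 rad) ≈ 4.223.
Since ∠P is not acute, a triangle exists only if p > r; here p ≤ r, so there is no triangle.

0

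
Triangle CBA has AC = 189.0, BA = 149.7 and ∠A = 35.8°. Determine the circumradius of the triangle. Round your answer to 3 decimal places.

R ≈ 94.550

By the law of cosines, CB² = BA² + AC² − 2·BA·AC·cos A = 12236, so CB ≈ 110.62.
Area = ½·BA·AC·sin A ≈ 8275.2.
Circumradius = CB/(2 sin A) ≈ 94.55.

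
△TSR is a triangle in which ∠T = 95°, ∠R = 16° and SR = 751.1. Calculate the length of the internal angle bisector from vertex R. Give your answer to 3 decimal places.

t_R ≈ 719.657

The third angle is ∠S = 180° − ∠R − ∠T = 69.00°.
Law of sines: RT = SR·sin S/sin T ≈ 703.89.
Law of sines: TS = SR·sin R/sin T ≈ 207.82.
The bisector from R has length 2·SR·RT·cos(∠R/2)/(SR+RT) ≈ 719.66.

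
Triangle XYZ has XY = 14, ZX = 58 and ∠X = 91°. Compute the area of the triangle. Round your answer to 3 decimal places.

Area = ½·ZX·XY·sin X ≈ 405.94.

405.938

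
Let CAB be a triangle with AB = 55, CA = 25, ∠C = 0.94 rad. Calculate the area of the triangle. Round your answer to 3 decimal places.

Law of sines: sin B = CA·sin C/AB ≈ 0.36707.
Since AB ≥ CA, only the acute value applies: ∠B ≈ 0.376 rad.
Then ∠A = π − ∠C − ∠B ≈ 1.826 rad.
Law of sines gives BC = AB·sin A/sin C ≈ 65.905.
Area = ½·AB·CA·sin A ≈ 665.28.

665.279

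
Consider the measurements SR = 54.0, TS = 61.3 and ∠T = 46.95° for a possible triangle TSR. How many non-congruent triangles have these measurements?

TS·sin T = 61.3·sin(46.95°) ≈ 44.8.
Since TS sin T < SR < TS (44.8 < 54.0 < 61.3), two triangles exist.

2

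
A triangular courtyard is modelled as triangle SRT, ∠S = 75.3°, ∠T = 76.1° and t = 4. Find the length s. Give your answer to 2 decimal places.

The third angle is ∠R = 180° − ∠T − ∠S = 28.60°.
Law of sines: s = t·sin S/sin T ≈ 3.9858.

3.99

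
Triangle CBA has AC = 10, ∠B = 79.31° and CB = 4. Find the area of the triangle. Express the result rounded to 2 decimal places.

Law of sines: sin A = CB·sin B/AC ≈ 0.39306.
Since AC ≥ CB, only the acute value applies: ∠A ≈ 23.14°.
Then ∠C = 180° − ∠B − ∠A ≈ 77.55°.
Law of sines gives BA = AC·sin C/sin B ≈ 9.9371.
Area = ½·AC·CB·sin C ≈ 19.529.

area ≈ 19.53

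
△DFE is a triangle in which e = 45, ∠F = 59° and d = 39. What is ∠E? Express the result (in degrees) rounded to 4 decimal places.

∠E ≈ 67.6955°

By the law of cosines, f² = e² + d² − 2·e·d·cos F = 1738.2, so f ≈ 41.692.
Law of cosines again: cos E = (d² + f² − e²)/(2·d·f) ≈ 0.37953, so ∠E ≈ 67.70°.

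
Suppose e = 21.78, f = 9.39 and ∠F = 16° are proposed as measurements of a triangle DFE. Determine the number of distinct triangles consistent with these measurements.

e·sin F = 21.78·sin(16°) ≈ 6.003.
Since e sin F < f < e (6.003 < 9.39 < 21.78), two triangles exist.

2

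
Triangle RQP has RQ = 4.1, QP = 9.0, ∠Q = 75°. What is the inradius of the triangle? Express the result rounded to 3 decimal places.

r ≈ 1.622

By the law of cosines, PR² = RQ² + QP² − 2·RQ·QP·cos Q = 78.709, so PR ≈ 8.8718.
Area = ½·RQ·QP·sin Q ≈ 17.821.
Semiperimeter s = (9+8.8718+4.1)/2 = 10.986.
Inradius = area/s = 17.821/10.986 ≈ 1.6222.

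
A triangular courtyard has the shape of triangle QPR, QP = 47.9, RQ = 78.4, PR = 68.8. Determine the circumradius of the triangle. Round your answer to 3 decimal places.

By the law of cosines, cos Q = (RQ² + QP² − PR²) / (2·RQ·QP) ≈ 0.49363, so ∠Q ≈ 60.42°.
Circumradius = PR/(2 sin Q) ≈ 39.555.

39.555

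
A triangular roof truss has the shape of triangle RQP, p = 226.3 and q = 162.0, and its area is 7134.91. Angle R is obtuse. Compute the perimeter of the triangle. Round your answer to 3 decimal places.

perimeter ≈ 769.081

From area = ½·q·p·sin R, we get sin R = 2·area/(q·p) ≈ 0.38924.
Taking the obtuse solution, ∠R ≈ 157.09°.
Law of cosines then gives r ≈ 380.78.
Perimeter = 380.78 + 162 + 226.3 = 769.08.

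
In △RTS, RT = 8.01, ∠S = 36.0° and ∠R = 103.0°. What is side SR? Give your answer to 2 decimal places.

The third angle is ∠T = 180° − ∠S − ∠R = 41.00°.
Law of sines: SR = RT·sin T/sin S ≈ 8.9404.

8.94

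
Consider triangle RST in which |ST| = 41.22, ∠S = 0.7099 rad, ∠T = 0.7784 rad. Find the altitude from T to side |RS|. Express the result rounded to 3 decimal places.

h_T ≈ 26.865

The third angle is ∠R = π − ∠S − ∠T = 1.6533 rad.
Law of sines: |TR| = |ST|·sin S/sin R ≈ 26.957.
Law of sines: |RS| = |ST|·sin T/sin R ≈ 29.041.
Area = ½·|ST|·|TR|·sin T ≈ 390.1.
The altitude from T has length 2·area/|RS| ≈ 26.865.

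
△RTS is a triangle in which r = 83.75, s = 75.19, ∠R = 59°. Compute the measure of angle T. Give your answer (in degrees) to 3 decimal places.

Law of sines: sin S = s·sin R/r ≈ 0.76956.
Since r ≥ s, only the acute value applies: ∠S ≈ 50.31°.
Then ∠T = 180° − ∠R − ∠S ≈ 70.69°.

∠T ≈ 70.686°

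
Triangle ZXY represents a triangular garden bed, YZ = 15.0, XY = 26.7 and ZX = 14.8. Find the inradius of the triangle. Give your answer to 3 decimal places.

r ≈ 3.127

Semiperimeter s = (26.7 + 15 + 14.8)/2 = 28.25.
Heron's formula: area = √(28.25·1.55·13.25·13.45) ≈ 88.337.
Inradius = area/s = 88.337/28.25 ≈ 3.127.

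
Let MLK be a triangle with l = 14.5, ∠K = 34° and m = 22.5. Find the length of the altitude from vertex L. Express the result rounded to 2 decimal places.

12.58

By the law of cosines, k² = m² + l² − 2·m·l·cos K = 175.55, so k ≈ 13.25.
Area = ½·m·l·sin K ≈ 91.218.
The altitude from L has length 2·area/l ≈ 12.582.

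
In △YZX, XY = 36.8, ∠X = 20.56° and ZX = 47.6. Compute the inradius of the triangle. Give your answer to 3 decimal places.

r ≈ 5.982

By the law of cosines, YZ² = ZX² + XY² − 2·ZX·XY·cos X = 339.79, so YZ ≈ 18.433.
Area = ½·ZX·XY·sin X ≈ 307.58.
Semiperimeter s = (47.6+36.8+18.433)/2 = 51.417.
Inradius = area/s = 307.58/51.417 ≈ 5.9822.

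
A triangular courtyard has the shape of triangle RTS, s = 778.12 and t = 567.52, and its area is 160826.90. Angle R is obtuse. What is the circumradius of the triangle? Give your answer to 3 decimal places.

From area = ½·t·s·sin R, we get sin R = 2·area/(t·s) ≈ 0.72838.
Taking the obtuse solution, ∠R ≈ 2.326 rad.
Law of cosines then gives r ≈ 1238.
Circumradius = r/(2 sin R) ≈ 849.84.

849.838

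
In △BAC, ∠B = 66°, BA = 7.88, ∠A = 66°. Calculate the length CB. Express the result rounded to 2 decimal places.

9.69

The third angle is ∠C = 180° − ∠B − ∠A = 48.00°.
Law of sines: CB = BA·sin A/sin C ≈ 9.6869.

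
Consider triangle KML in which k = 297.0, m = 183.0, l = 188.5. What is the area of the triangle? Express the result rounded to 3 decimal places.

area ≈ 16567.265

Semiperimeter s = (297 + 183 + 188.5)/2 = 334.25.
Heron's formula: area = √(334.25·37.25·151.25·145.75) ≈ 16567.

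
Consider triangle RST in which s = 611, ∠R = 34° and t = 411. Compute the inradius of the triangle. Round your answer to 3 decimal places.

101.996

By the law of cosines, r² = s² + t² − 2·s·t·cos R = 1.2586e+05, so r ≈ 354.77.
Area = ½·s·t·sin R ≈ 70213.
Semiperimeter p = (354.77+611+411)/2 = 688.39.
Inradius = area/p = 70213/688.39 ≈ 102.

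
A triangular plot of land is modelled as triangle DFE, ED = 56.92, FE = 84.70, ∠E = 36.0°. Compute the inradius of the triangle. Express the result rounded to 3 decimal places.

14.703

By the law of cosines, DF² = FE² + ED² − 2·FE·ED·cos E = 2613.2, so DF ≈ 51.12.
Area = ½·FE·ED·sin E ≈ 1416.9.
Semiperimeter s = (84.7+56.92+51.12)/2 = 96.37.
Inradius = area/s = 1416.9/96.37 ≈ 14.703.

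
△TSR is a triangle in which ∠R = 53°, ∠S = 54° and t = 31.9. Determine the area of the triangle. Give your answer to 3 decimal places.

343.765

The third angle is ∠T = 180° − ∠S − ∠R = 73.00°.
Law of sines: s = t·sin S/sin T ≈ 26.987.
Law of sines: r = t·sin R/sin T ≈ 26.641.
Area = ½·t·s·sin R ≈ 343.76.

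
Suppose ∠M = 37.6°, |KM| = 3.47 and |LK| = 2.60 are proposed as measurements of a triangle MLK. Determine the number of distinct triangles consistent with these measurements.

2

|KM|·sin M = 3.47·sin(37.6°) ≈ 2.117.
Since |KM| sin M < |LK| < |KM| (2.117 < 2.60 < 3.47), two triangles exist.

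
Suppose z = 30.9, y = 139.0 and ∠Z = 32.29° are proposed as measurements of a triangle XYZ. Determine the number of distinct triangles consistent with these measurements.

0

y·sin Z = 139.0·sin(32.29°) ≈ 74.25.
Since z = 30.9 < 74.25 = y sin Z, no triangle exists.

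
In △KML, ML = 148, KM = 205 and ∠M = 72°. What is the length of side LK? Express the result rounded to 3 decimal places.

212.551

By the law of cosines, LK² = KM² + ML² − 2·KM·ML·cos M = 45178, so LK ≈ 212.55.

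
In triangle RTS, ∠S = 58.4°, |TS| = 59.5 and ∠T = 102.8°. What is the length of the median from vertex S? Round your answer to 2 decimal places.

108.61

The third angle is ∠R = 180° − ∠T − ∠S = 18.80°.
Law of sines: |SR| = |TS|·sin T/sin R ≈ 180.04.
Law of sines: |RT| = |TS|·sin S/sin R ≈ 157.25.
Median from S: ½√(2·|TS|² + 2·|SR|² − |RT|²) ≈ 108.61.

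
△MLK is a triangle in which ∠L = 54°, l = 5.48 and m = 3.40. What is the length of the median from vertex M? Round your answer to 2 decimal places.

Law of sines: sin M = m·sin L/l ≈ 0.50194.
Since l ≥ m, only the acute value applies: ∠M ≈ 30.13°.
Then ∠K = 180° − ∠L − ∠M ≈ 95.87°.
Law of sines gives k = l·sin K/sin L ≈ 6.7381.
Median from M: ½√(2·l² + 2·k² − m²) ≈ 5.9014.

m_M ≈ 5.90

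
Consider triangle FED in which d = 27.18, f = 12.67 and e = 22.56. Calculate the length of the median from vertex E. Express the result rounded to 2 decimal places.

m_E ≈ 17.96

Median from E: ½√(2·d² + 2·f² − e²) ≈ 17.956.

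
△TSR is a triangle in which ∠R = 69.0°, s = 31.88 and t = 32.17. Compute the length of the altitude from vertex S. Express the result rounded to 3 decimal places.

By the law of cosines, r² = t² + s² − 2·t·s·cos R = 1316.2, so r ≈ 36.279.
Area = ½·t·s·sin R ≈ 478.73.
The altitude from S has length 2·area/s ≈ 30.033.

h_S ≈ 30.033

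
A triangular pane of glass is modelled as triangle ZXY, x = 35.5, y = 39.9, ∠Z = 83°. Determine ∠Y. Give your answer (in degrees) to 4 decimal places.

52.2737

By the law of cosines, z² = x² + y² − 2·x·y·cos Z = 2507, so z ≈ 50.07.
Law of cosines again: cos Y = (z² + x² − y²)/(2·z·x) ≈ 0.61189, so ∠Y ≈ 52.27°.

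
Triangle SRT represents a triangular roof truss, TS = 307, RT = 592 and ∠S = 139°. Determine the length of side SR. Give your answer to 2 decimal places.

324.99

Law of sines: sin R = TS·sin S/RT ≈ 0.34022.
Since RT ≥ TS, only the acute value applies: ∠R ≈ 19.89°.
Then ∠T = 180° − ∠S − ∠R ≈ 21.11°.
Law of sines gives SR = RT·sin T/sin S ≈ 324.99.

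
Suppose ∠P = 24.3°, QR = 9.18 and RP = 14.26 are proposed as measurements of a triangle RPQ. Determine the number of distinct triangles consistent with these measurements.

RP·sin P = 14.26·sin(24.3°) ≈ 5.868.
Since RP sin P < QR < RP (5.868 < 9.18 < 14.26), two triangles exist.

2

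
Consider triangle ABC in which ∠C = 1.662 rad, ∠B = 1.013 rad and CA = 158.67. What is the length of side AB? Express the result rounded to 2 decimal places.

The third angle is ∠A = π − ∠B − ∠C = 0.467 rad.
Law of sines: AB = CA·sin C/sin B ≈ 186.24.

186.24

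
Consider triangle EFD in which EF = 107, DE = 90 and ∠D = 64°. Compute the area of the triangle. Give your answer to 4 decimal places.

area ≈ 4428.5320

Law of sines: sin F = DE·sin D/EF ≈ 0.75599.
Since EF ≥ DE, only the acute value applies: ∠F ≈ 49.11°.
Then ∠E = 180° − ∠D − ∠F ≈ 66.89°.
Law of sines gives FD = EF·sin E/sin D ≈ 109.49.
Area = ½·EF·DE·sin E ≈ 4428.5.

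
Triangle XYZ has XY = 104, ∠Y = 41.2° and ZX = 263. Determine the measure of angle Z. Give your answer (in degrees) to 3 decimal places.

Law of sines: sin Z = XY·sin Y/ZX ≈ 0.26047.
Since ZX ≥ XY, only the acute value applies: ∠Z ≈ 15.10°.
Then ∠X = 180° − ∠Y − ∠Z ≈ 123.70°.

15.098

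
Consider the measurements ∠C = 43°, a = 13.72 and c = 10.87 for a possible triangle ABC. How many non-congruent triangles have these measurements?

2

a·sin C = 13.72·sin(43°) ≈ 9.357.
Since a sin C < c < a (9.357 < 10.87 < 13.72), two triangles exist.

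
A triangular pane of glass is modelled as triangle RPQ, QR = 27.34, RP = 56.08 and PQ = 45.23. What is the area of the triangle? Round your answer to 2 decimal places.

Semiperimeter s = (45.23 + 27.34 + 56.08)/2 = 64.325.
Heron's formula: area = √(64.325·19.095·36.985·8.245) ≈ 612.01.

area ≈ 612.01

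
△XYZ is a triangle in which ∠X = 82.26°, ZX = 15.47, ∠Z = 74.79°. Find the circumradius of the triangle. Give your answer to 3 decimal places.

The third angle is ∠Y = 180° − ∠Z − ∠X = 22.95°.
Law of sines: YZ = ZX·sin X/sin Y ≈ 39.313.
Law of sines: XY = ZX·sin Z/sin Y ≈ 38.284.
Circumradius = ZX/(2 sin Y) ≈ 19.837.

R ≈ 19.837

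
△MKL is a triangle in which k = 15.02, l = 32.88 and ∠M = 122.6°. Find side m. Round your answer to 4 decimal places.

By the law of cosines, m² = k² + l² − 2·k·l·cos M = 1838.8, so m ≈ 42.882.

42.8818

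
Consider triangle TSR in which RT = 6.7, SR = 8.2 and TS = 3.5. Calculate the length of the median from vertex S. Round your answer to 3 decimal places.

5.341

Median from S: ½√(2·TS² + 2·SR² − RT²) ≈ 5.3406.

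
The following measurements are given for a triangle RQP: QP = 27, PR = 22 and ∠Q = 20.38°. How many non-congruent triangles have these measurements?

QP·sin Q = 27·sin(20.38°) ≈ 9.403.
Since QP sin Q < PR < QP (9.403 < 22 < 27), two triangles exist.

2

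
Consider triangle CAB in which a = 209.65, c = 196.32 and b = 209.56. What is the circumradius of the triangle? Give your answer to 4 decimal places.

118.6133

By the law of cosines, cos C = (a² + b² − c²) / (2·a·b) ≈ 0.56137, so ∠C ≈ 55.85°.
Circumradius = c/(2 sin C) ≈ 118.61.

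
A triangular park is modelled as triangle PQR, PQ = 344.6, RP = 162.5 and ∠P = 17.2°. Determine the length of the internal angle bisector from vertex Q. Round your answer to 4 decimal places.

By the law of cosines, QR² = RP² + PQ² − 2·RP·PQ·cos P = 38169, so QR ≈ 195.37.
Law of cosines again: cos Q = (PQ² + QR² − RP²)/(2·PQ·QR) ≈ 0.96928, so ∠Q ≈ 14.24°.
The bisector from Q has length 2·PQ·QR·cos(∠Q/2)/(PQ+QR) ≈ 247.44.

247.4405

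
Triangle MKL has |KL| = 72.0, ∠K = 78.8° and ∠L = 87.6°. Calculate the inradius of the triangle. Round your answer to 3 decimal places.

r ≈ 31.855

The third angle is ∠M = 180° − ∠K − ∠L = 13.60°.
Law of sines: |LM| = |KL|·sin K/sin M ≈ 300.37.
Law of sines: |MK| = |KL|·sin L/sin M ≈ 305.93.
Area = ½·|KL|·|LM|·sin L ≈ 10804.
Semiperimeter s = (72+300.37+305.93)/2 = 339.15.
Inradius = area/s = 10804/339.15 ≈ 31.855.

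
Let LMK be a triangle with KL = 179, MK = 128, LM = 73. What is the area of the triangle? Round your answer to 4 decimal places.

area ≈ 3893.6949

Semiperimeter s = (128 + 179 + 73)/2 = 190.
Heron's formula: area = √(190·62·11·117) ≈ 3893.7.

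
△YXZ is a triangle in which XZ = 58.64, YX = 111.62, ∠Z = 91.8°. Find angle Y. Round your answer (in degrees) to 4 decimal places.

Law of sines: sin Y = XZ·sin Z/YX ≈ 0.52509.
Since YX ≥ XZ, only the acute value applies: ∠Y ≈ 31.67°.
Then ∠X = 180° − ∠Z − ∠Y ≈ 56.53°.

31.6746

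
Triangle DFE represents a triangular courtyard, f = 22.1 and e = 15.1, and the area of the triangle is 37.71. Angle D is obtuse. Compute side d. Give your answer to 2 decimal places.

36.97

From area = ½·f·e·sin D, we get sin D = 2·area/(f·e) ≈ 0.22600.
Taking the obtuse solution, ∠D ≈ 2.914 rad.
Law of cosines then gives d ≈ 36.967.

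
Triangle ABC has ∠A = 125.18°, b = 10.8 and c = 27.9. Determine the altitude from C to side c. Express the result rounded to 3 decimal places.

By the law of cosines, a² = b² + c² − 2·b·c·cos A = 1242.3, so a ≈ 35.246.
Area = ½·b·c·sin A ≈ 123.14.
The altitude from C has length 2·area/c ≈ 8.8273.

h_C ≈ 8.827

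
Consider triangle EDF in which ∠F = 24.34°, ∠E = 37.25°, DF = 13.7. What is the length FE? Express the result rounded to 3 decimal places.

19.908

The third angle is ∠D = 180° − ∠F − ∠E = 118.41°.
Law of sines: FE = DF·sin D/sin E ≈ 19.908.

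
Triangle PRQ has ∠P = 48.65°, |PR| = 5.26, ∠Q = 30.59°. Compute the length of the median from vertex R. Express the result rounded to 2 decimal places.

The third angle is ∠R = 180° − ∠Q − ∠P = 100.76°.
Law of sines: |RQ| = |PR|·sin P/sin Q ≈ 7.7593.
Law of sines: |QP| = |PR|·sin R/sin Q ≈ 10.154.
Median from R: ½√(2·|PR|² + 2·|RQ|² − |QP|²) ≈ 4.2613.

4.26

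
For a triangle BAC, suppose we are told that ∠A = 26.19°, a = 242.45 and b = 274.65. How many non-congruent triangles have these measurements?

2

b·sin A = 274.65·sin(26.19°) ≈ 121.2.
Since b sin A < a < b (121.2 < 242.45 < 274.65), two triangles exist.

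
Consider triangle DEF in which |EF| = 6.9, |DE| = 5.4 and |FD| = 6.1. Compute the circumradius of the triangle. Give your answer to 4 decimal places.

3.5990

By the law of cosines, cos D = (|FD|² + |DE|² − |EF|²) / (2·|FD|·|DE|) ≈ 0.28476, so ∠D ≈ 73.46°.
Circumradius = |EF|/(2 sin D) ≈ 3.599.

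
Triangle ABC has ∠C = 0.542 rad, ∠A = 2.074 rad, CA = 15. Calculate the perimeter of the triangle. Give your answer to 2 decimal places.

The third angle is ∠B = π − ∠C − ∠A = 0.526 rad.
Law of sines: BC = CA·sin A/sin B ≈ 26.191.
Law of sines: AB = CA·sin C/sin B ≈ 15.422.
Semiperimeter s = (26.191+15+15.422)/2 = 28.307.
Perimeter = 26.191 + 15 + 15.422 = 56.613.

perimeter ≈ 56.61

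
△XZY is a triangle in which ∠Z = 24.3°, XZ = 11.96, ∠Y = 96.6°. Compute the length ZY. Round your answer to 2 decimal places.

The third angle is ∠X = 180° − ∠Z − ∠Y = 59.10°.
Law of sines: ZY = XZ·sin X/sin Y ≈ 10.331.

10.33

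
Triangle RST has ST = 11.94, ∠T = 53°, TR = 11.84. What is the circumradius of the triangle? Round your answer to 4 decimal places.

6.6432

By the law of cosines, RS² = ST² + TR² − 2·ST·TR·cos T = 112.59, so RS ≈ 10.611.
Area = ½·ST·TR·sin T ≈ 56.451.
Circumradius = RS/(2 sin T) ≈ 6.6432.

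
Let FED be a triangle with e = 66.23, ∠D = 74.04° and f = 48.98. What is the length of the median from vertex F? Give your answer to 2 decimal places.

By the law of cosines, d² = f² + e² − 2·f·e·cos D = 5001.5, so d ≈ 70.721.
Median from F: ½√(2·e² + 2·d² − f²) ≈ 63.986.

m_F ≈ 63.99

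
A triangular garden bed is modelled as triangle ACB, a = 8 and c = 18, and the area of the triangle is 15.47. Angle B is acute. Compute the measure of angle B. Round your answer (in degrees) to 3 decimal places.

From area = ½·a·c·sin B, we get sin B = 2·area/(a·c) ≈ 0.21486.
Taking the acute solution, ∠B ≈ 12.41°.

12.407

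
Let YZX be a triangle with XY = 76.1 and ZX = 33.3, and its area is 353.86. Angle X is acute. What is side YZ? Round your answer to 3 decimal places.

45.094

From area = ½·ZX·XY·sin X, we get sin X = 2·area/(ZX·XY) ≈ 0.27928.
Taking the acute solution, ∠X ≈ 16.22°.
Law of cosines then gives YZ ≈ 45.094.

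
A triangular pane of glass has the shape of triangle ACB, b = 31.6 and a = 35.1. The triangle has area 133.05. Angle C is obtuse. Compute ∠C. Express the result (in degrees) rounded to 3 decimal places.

166.119

From area = ½·b·a·sin C, we get sin C = 2·area/(b·a) ≈ 0.23991.
Taking the obtuse solution, ∠C ≈ 166.12°.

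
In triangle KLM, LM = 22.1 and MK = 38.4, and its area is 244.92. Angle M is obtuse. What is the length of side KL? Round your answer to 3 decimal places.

From area = ½·LM·MK·sin M, we get sin M = 2·area/(LM·MK) ≈ 0.57721.
Taking the obtuse solution, ∠M ≈ 144.75°.
Law of cosines then gives KL ≈ 57.87.

57.870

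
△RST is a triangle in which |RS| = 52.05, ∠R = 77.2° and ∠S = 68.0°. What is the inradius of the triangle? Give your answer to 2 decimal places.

r ≈ 19.03

The third angle is ∠T = 180° − ∠R − ∠S = 34.80°.
Law of sines: |ST| = |RS|·sin R/sin T ≈ 88.935.
Law of sines: |TR| = |RS|·sin S/sin T ≈ 84.561.
Area = ½·|RS|·|ST|·sin S ≈ 2146.
Semiperimeter s = (88.935+84.561+52.05)/2 = 112.77.
Inradius = area/s = 2146/112.77 ≈ 19.029.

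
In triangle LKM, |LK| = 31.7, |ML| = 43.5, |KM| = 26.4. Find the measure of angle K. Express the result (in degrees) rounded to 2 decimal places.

96.53

By the law of cosines, cos K = (|LK|² + |KM|² − |ML|²) / (2·|LK|·|KM|) ≈ -0.11376, so ∠K ≈ 96.53°.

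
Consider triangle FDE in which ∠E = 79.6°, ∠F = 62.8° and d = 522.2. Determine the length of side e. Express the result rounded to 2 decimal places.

841.80

The third angle is ∠D = 180° − ∠E − ∠F = 37.60°.
Law of sines: e = d·sin E/sin D ≈ 841.8.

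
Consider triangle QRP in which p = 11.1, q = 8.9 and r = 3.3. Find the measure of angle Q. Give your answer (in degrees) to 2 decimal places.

41.47

By the law of cosines, cos Q = (r² + p² − q²) / (2·r·p) ≈ 0.74925, so ∠Q ≈ 41.47°.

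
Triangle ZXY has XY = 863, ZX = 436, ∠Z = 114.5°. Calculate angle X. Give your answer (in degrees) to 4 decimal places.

Law of sines: sin Y = ZX·sin Z/XY ≈ 0.45973.
Since XY ≥ ZX, only the acute value applies: ∠Y ≈ 27.37°.
Then ∠X = 180° − ∠Z − ∠Y ≈ 38.13°.

∠X ≈ 38.1306°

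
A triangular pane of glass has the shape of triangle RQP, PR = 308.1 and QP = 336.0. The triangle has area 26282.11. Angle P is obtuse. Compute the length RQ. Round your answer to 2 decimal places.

From area = ½·QP·PR·sin P, we get sin P = 2·area/(QP·PR) ≈ 0.50776.
Taking the obtuse solution, ∠P ≈ 2.609 rad.
Law of cosines then gives RQ ≈ 621.44.

621.44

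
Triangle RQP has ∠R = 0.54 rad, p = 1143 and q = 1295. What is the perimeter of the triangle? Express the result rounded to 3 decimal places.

By the law of cosines, r² = q² + p² − 2·q·p·cos R = 4.4434e+05, so r ≈ 666.59.
Semiperimeter s = (666.59+1295+1143)/2 = 1552.3.
Perimeter = 666.59 + 1295 + 1143 = 3104.6.

perimeter ≈ 3104.588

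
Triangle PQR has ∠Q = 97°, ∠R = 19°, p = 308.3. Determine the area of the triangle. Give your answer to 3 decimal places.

area ≈ 17086.358

The third angle is ∠P = 180° − ∠Q − ∠R = 64.00°.
Law of sines: q = p·sin Q/sin P ≈ 340.46.
Law of sines: r = p·sin R/sin P ≈ 111.67.
Area = ½·p·q·sin R ≈ 17086.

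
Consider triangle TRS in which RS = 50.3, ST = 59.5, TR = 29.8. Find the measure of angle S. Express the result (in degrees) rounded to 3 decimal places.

∠S ≈ 30.028°

By the law of cosines, cos S = (RS² + ST² − TR²) / (2·RS·ST) ≈ 0.86578, so ∠S ≈ 30.03°.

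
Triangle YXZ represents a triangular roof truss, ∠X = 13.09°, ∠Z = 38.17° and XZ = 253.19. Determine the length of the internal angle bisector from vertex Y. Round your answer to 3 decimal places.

46.544

The third angle is ∠Y = 180° − ∠X − ∠Z = 128.74°.
Law of sines: ZY = XZ·sin X/sin Y ≈ 73.517.
Law of sines: YX = XZ·sin Z/sin Y ≈ 200.6.
The bisector from Y has length 2·ZY·YX·cos(∠Y/2)/(ZY+YX) ≈ 46.544.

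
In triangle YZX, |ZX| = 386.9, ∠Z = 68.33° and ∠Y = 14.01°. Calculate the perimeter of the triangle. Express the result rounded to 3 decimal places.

The third angle is ∠X = 180° − ∠Y − ∠Z = 97.66°.
Law of sines: |XY| = |ZX|·sin Z/sin Y ≈ 1485.2.
Law of sines: |YZ| = |ZX|·sin X/sin Y ≈ 1583.9.
Semiperimeter s = (386.9+1485.2+1583.9)/2 = 1728.
Perimeter = 386.9 + 1485.2 + 1583.9 = 3456.

perimeter ≈ 3456.006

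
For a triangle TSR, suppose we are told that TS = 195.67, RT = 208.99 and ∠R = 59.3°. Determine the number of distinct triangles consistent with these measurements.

2

RT·sin R = 208.99·sin(59.3°) ≈ 179.7.
Since RT sin R < TS < RT (179.7 < 195.67 < 208.99), two triangles exist.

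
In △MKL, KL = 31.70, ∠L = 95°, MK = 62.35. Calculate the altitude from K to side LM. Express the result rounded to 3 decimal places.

Law of sines: sin M = KL·sin L/MK ≈ 0.50649.
Since MK ≥ KL, only the acute value applies: ∠M ≈ 30.43°.
Then ∠K = 180° − ∠L − ∠M ≈ 54.57°.
Law of sines gives LM = MK·sin K/sin L ≈ 50.998.
Area = ½·MK·KL·sin K ≈ 805.25.
The altitude from K has length 2·area/LM ≈ 31.579.

h_K ≈ 31.579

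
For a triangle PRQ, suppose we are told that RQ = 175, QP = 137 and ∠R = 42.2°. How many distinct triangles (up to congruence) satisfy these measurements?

2

RQ·sin R = 175·sin(42.2°) ≈ 117.6.
Since RQ sin R < QP < RQ (117.6 < 137 < 175), two triangles exist.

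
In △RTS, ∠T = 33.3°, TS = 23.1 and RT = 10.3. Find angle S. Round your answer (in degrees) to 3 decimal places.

By the law of cosines, SR² = RT² + TS² − 2·RT·TS·cos T = 241.97, so SR ≈ 15.555.
Law of cosines again: cos S = (TS² + SR² − RT²)/(2·TS·SR) ≈ 0.93158, so ∠S ≈ 21.32°.

21.317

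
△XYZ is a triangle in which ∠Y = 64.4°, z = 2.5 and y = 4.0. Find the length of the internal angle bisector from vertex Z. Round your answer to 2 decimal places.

Law of sines: sin Z = z·sin Y/y ≈ 0.56365.
Since y ≥ z, only the acute value applies: ∠Z ≈ 34.31°.
Then ∠X = 180° − ∠Y − ∠Z ≈ 81.29°.
Law of sines gives x = y·sin X/sin Y ≈ 4.3843.
The bisector from Z has length 2·x·y·cos(∠Z/2)/(x+y) ≈ 3.9972.

t_Z ≈ 4.00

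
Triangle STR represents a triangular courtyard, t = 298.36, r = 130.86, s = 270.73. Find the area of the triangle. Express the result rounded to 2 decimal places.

area ≈ 17710.40

Semiperimeter p = (270.73 + 298.36 + 130.86)/2 = 349.98.
Heron's formula: area = √(349.98·79.245·51.615·219.12) ≈ 17710.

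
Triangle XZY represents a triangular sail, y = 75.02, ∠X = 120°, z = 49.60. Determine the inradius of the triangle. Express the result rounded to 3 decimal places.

r ≈ 13.813

By the law of cosines, x² = z² + y² − 2·z·y·cos X = 11809, so x ≈ 108.67.
Area = ½·z·y·sin X ≈ 1611.2.
Semiperimeter s = (108.67+49.6+75.02)/2 = 116.64.
Inradius = area/s = 1611.2/116.64 ≈ 13.813.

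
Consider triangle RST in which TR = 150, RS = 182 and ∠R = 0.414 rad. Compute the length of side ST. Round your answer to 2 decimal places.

By the law of cosines, ST² = TR² + RS² − 2·TR·RS·cos R = 5636.7, so ST ≈ 75.078.

75.08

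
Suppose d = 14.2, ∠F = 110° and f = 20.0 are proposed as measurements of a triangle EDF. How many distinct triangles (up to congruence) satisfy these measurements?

d·sin F = 14.2·sin(110°) ≈ 13.34.
Since ∠F is not acute, a triangle exists only if f > d; here f > d, so there is exactly one triangle.

1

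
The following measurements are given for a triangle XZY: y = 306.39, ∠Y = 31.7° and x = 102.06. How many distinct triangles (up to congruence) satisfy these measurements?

1

x·sin Y = 102.06·sin(31.7°) ≈ 53.63.
Since y ≥ x, exactly one triangle exists.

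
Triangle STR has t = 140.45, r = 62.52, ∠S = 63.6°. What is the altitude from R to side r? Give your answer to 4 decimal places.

By the law of cosines, s² = t² + r² − 2·t·r·cos S = 15826, so s ≈ 125.8.
Area = ½·t·r·sin S ≈ 3932.6.
The altitude from R has length 2·area/r ≈ 125.8.

h_R ≈ 125.8027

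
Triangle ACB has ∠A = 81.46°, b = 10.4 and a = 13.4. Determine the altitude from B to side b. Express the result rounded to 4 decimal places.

h_B ≈ 10.0219

Law of sines: sin B = b·sin A/a ≈ 0.76751.
Since a ≥ b, only the acute value applies: ∠B ≈ 50.13°.
Then ∠C = 180° − ∠A − ∠B ≈ 48.41°.
Law of sines gives c = a·sin C/sin A ≈ 10.134.
Area = ½·a·b·sin C ≈ 52.114.
The altitude from B has length 2·area/b ≈ 10.022.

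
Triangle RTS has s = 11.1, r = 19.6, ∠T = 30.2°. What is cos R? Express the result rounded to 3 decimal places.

cos R ≈ -0.510

By the law of cosines, t² = s² + r² − 2·s·r·cos T = 131.31, so t ≈ 11.459.
Law of cosines again: cos R = (t² + s² − r²)/(2·t·s) ≈ -0.50963, so ∠R ≈ 120.64°.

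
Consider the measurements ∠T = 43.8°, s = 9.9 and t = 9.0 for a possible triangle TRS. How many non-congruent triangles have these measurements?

2

s·sin T = 9.9·sin(43.8°) ≈ 6.852.
Since s sin T < t < s (6.852 < 9.0 < 9.9), two triangles exist.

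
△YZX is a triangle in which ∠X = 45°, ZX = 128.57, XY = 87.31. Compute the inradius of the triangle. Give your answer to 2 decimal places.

r ≈ 25.87

By the law of cosines, YZ² = ZX² + XY² − 2·ZX·XY·cos X = 8278.1, so YZ ≈ 90.984.
Area = ½·ZX·XY·sin X ≈ 3968.8.
Semiperimeter s = (128.57+87.31+90.984)/2 = 153.43.
Inradius = area/s = 3968.8/153.43 ≈ 25.867.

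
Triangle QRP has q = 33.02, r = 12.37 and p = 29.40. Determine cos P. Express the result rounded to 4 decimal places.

By the law of cosines, cos P = (q² + r² − p²) / (2·q·r) ≈ 0.46391, so ∠P ≈ 1.088 rad.

0.4639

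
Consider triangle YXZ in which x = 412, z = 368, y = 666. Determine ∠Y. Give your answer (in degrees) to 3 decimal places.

By the law of cosines, cos Y = (x² + z² − y²) / (2·x·z) ≈ -0.45638, so ∠Y ≈ 117.15°.

117.154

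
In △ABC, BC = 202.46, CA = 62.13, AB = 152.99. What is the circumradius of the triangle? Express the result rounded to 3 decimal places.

146.290

By the law of cosines, cos A = (CA² + AB² − BC²) / (2·CA·AB) ≈ -0.72191, so ∠A ≈ 136.21°.
Circumradius = BC/(2 sin A) ≈ 146.29.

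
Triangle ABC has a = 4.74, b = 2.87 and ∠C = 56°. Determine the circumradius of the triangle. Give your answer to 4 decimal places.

By the law of cosines, c² = a² + b² − 2·a·b·cos C = 15.49, so c ≈ 3.9358.
Area = ½·a·b·sin C ≈ 5.639.
Circumradius = c/(2 sin C) ≈ 2.3737.

R ≈ 2.3737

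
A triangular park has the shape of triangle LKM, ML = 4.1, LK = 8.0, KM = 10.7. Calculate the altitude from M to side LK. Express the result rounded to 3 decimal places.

Semiperimeter s = (10.7 + 4.1 + 8)/2 = 11.4.
Heron's formula: area = √(11.4·0.7·7.3·3.4) ≈ 14.074.
The altitude from M has length 2·area/LK ≈ 3.5184.

h_M ≈ 3.518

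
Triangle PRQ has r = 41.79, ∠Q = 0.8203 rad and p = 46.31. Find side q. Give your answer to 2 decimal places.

By the law of cosines, q² = p² + r² − 2·p·r·cos Q = 1251.3, so q ≈ 35.373.

35.37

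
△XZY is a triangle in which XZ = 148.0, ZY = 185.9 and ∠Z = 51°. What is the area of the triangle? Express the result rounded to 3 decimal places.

Area = ½·XZ·ZY·sin Z ≈ 10691.

10690.886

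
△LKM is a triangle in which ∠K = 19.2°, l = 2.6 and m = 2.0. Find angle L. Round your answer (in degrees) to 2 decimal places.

∠L ≈ 118.04°

By the law of cosines, k² = m² + l² − 2·m·l·cos K = 0.93849, so k ≈ 0.96875.
Law of cosines again: cos L = (k² + m² − l²)/(2·k·m) ≈ -0.47007, so ∠L ≈ 118.04°.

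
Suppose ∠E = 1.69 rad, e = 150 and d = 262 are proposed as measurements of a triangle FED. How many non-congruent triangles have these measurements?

0

d·sin E = 262·sin(1.69 rad) ≈ 260.1.
Since ∠E is not acute, a triangle exists only if e > d; here e ≤ d, so there is no triangle.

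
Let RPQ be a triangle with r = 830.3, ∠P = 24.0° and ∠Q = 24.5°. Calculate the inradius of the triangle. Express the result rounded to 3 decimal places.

The third angle is ∠R = 180° − ∠P − ∠Q = 131.50°.
Law of sines: p = r·sin P/sin R ≈ 450.91.
Law of sines: q = r·sin Q/sin R ≈ 459.73.
Area = ½·r·p·sin Q ≈ 77629.
Semiperimeter s = (830.3+450.91+459.73)/2 = 870.47.
Inradius = area/s = 77629/870.47 ≈ 89.18.

89.180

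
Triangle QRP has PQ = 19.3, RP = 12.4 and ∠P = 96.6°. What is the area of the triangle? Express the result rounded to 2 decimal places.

area ≈ 118.87

Area = ½·RP·PQ·sin P ≈ 118.87.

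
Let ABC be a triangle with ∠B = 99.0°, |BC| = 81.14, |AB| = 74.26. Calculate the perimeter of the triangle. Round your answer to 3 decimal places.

By the law of cosines, |CA|² = |AB|² + |BC|² − 2·|AB|·|BC|·cos B = 13983, so |CA| ≈ 118.25.
Semiperimeter s = (81.14+118.25+74.26)/2 = 136.83.
Perimeter = 81.14 + 118.25 + 74.26 = 273.65.

273.652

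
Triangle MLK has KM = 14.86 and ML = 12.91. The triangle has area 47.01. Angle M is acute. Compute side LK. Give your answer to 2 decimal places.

7.28

From area = ½·KM·ML·sin M, we get sin M = 2·area/(KM·ML) ≈ 0.49009.
Taking the acute solution, ∠M ≈ 0.512 rad.
Law of cosines then gives LK ≈ 7.2829.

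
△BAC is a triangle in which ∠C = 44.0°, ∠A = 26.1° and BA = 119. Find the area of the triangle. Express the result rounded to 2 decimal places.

4216.44

The third angle is ∠B = 180° − ∠A − ∠C = 109.90°.
Law of sines: AC = BA·sin B/sin C ≈ 161.08.
Law of sines: CB = BA·sin A/sin C ≈ 75.365.
Area = ½·BA·AC·sin A ≈ 4216.4.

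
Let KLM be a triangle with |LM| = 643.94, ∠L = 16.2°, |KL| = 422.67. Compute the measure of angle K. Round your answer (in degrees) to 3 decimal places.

∠K ≈ 137.448°

By the law of cosines, |MK|² = |KL|² + |LM|² − 2·|KL|·|LM|·cos L = 70574, so |MK| ≈ 265.66.
Law of cosines again: cos K = (|MK|² + |KL|² − |LM|²)/(2·|MK|·|KL|) ≈ -0.73667, so ∠K ≈ 137.45°.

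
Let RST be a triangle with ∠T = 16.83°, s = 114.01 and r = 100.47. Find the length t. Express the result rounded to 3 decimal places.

By the law of cosines, t² = r² + s² − 2·r·s·cos T = 1164.6, so t ≈ 34.126.

34.126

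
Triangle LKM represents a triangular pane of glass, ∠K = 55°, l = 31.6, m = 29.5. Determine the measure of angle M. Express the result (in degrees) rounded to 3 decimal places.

58.723

By the law of cosines, k² = m² + l² − 2·m·l·cos K = 799.43, so k ≈ 28.274.
Law of cosines again: cos M = (l² + k² − m²)/(2·l·k) ≈ 0.51918, so ∠M ≈ 58.72°.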